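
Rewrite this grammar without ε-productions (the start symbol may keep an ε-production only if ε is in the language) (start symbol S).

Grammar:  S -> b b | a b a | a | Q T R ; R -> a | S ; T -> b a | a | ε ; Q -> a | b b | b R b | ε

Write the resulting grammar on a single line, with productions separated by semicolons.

Nullable nonterminals: {Q, T}.
ε ∉ L(G), so no ε-production is kept.
Add the nullable-subset variants: S → Q T R gives Q T R | Q R | T R | R.

S -> b b | a b a | a | Q T R | Q R | T R | R; R -> a | S; T -> b a | a; Q -> a | b b | b R b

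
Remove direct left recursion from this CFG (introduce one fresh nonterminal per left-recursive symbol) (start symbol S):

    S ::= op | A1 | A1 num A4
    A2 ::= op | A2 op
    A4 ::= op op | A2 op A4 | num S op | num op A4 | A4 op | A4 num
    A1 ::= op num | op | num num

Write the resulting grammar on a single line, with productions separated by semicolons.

A2, A4 are directly left-recursive.
For A2: α = {op}, β = {op}. Rewrite as A2 → β A2' and A2' → α A2' | ε.
For A4: α = {op, num}, β = {op op, A2 op A4, num S op, num op A4}. Rewrite as A4 → β A4' and A4' → α A4' | ε.

S ::= op | A1 | A1 num A4; A2 ::= op A2'; A4 ::= op op A4' | A2 op A4 A4' | num S op A4' | num op A4 A4'; A1 ::= op num | op | num num; A2' ::= op A2' | eps; A4' ::= op A4' | num A4' | eps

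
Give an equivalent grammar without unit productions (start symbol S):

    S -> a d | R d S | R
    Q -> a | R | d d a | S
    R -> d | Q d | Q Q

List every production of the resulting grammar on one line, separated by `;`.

S -> a d | R d S | d | Q d | Q Q; Q -> d | Q d | Q Q | a d | R d S | a | d d a; R -> d | Q d | Q Q

Unit pairs: Q ⇒* {R, S}; S ⇒* {R}.
For each unit pair (A, B), copy every non-unit production of B to A, then drop all unit productions.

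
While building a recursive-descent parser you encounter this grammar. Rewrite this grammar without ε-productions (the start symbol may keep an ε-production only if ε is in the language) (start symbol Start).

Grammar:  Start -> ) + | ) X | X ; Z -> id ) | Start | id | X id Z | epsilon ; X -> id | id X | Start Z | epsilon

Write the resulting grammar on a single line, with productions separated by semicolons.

Nullable set = {Start, X, Z}.
ε ∈ L(G) since Start is nullable, so keep Start → ε.
Add the nullable-subset variants: Start → ) X gives ) X | ). Z → X id Z gives X id Z | X id | id Z. X → Start Z gives Start Z | Start | Z.

Start -> ) + | ) X | ) | X | epsilon; Z -> id ) | Start | id | X id Z | X id | id Z; X -> id | id X | Start Z | Start | Z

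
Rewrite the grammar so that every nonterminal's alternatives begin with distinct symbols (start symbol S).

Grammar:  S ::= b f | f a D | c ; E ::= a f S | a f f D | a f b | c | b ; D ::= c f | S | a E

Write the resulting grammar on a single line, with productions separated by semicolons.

S ::= b f | f a D | c; E ::= c | b | a f E'; D ::= c f | S | a E; E' ::= S | f D | b

E has alternatives sharing prefix 'a f': factor to E → a f E' with E' → S | f D | b.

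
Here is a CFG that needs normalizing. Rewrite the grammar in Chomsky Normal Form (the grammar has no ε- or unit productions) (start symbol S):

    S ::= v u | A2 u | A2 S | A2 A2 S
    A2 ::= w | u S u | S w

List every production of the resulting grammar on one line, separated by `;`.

S ::= X1 X2 | A2 X2 | A2 S | A2 Y1; A2 ::= w | X2 Y2 | S X3; X1 ::= v; X2 ::= u; X3 ::= w; Y1 ::= A2 S; Y2 ::= S X2

Introduce a nonterminal for each terminal appearing in a rule of length ≥ 2: X1 → v, X2 → u, X3 → w.
Binarize each right-hand side of length ≥ 3 by chaining fresh nonterminals (Y1, Y2, …): affected rules were S → A2 A2 S; A2 → X2 S X2.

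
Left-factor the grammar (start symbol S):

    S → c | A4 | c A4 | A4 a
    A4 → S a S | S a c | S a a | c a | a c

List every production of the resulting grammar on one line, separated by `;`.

S → c S' | A4 S''; A4 → c a | a c | S a A4'; S' → ε | A4; S'' → ε | a; A4' → S | c | a

S has alternatives sharing prefix 'c': factor to S → c S' with S' → ε | A4.
S has alternatives sharing prefix 'A4': factor to S → A4 S'' with S'' → ε | a.
A4 has alternatives sharing prefix 'S a': factor to A4 → S a A4' with A4' → S | c | a.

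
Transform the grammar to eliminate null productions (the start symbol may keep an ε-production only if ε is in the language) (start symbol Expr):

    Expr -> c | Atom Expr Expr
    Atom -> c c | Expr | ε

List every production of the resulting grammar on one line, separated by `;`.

Expr -> c | Atom Expr Expr | Expr Expr; Atom -> c c | Expr

Nullable nonterminals: {Atom}.
ε ∉ L(G), so no ε-production is kept.
Expand every rule over subsets of its nullable positions: Expr → Atom Expr Expr gives Atom Expr Expr | Expr Expr.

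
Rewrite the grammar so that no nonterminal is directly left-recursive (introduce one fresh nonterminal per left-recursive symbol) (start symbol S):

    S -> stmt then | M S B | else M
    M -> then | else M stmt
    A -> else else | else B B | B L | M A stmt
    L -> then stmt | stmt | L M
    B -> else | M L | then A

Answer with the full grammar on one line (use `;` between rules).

S -> stmt then | M S B | else M; M -> then | else M stmt; A -> else else | else B B | B L | M A stmt; L -> then stmt L' | stmt L'; B -> else | M L | then A; L' -> M L' | ε

Directly left-recursive nonterminal: L.
For L: α = {M}, β = {then stmt, stmt}. Rewrite as L → β L' and L' → α L' | ε.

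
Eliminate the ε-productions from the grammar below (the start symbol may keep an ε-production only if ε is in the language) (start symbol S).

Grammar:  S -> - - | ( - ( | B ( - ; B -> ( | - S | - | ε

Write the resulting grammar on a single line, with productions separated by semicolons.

The nullable symbols are {B}.
ε ∉ L(G), so no ε-production is kept.
Expand every rule over subsets of its nullable positions: S → B ( - gives B ( - | ( -.

S -> - - | ( - ( | B ( - | ( -; B -> ( | - S | -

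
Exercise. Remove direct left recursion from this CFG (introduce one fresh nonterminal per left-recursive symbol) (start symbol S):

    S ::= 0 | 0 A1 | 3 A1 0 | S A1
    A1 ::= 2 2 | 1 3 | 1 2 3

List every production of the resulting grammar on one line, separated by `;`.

S ::= 0 S' | 0 A1 S' | 3 A1 0 S'; A1 ::= 2 2 | 1 3 | 1 2 3; S' ::= A1 S' | ε

S is directly left-recursive.
For S: α = {A1}, β = {0, 0 A1, 3 A1 0}. Rewrite as S → β S' and S' → α S' | ε.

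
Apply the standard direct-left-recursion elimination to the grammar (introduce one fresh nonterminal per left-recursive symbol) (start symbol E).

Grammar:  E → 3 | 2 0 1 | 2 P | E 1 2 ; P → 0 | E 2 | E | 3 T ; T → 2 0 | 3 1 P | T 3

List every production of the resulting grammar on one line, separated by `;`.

E → 3 E' | 2 0 1 E' | 2 P E'; P → 0 | E 2 | E | 3 T; T → 2 0 T' | 3 1 P T'; E' → 1 2 E' | ε; T' → 3 T' | ε

Left recursion appears on E, T.
For E: α = {1 2}, β = {3, 2 0 1, 2 P}. Rewrite as E → β E' and E' → α E' | ε.
For T: α = {3}, β = {2 0, 3 1 P}. Rewrite as T → β T' and T' → α T' | ε.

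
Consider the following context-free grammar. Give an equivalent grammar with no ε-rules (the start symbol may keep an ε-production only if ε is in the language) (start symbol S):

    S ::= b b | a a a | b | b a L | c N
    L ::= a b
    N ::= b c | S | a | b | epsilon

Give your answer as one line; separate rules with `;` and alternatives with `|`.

Nullable set = {N}.
ε ∉ L(G), so no ε-production is kept.
For each production, add variants omitting each subset of nullable occurrences: S → c N gives c N | c.

S ::= b b | a a a | b | b a L | c N | c; L ::= a b; N ::= b c | S | a | b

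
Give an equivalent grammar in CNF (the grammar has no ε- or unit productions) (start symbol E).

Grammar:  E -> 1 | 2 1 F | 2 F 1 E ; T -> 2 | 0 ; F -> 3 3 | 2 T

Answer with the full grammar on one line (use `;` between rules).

E -> 1 | X1 Y1 | X1 Y2; T -> 2 | 0; F -> X3 X3 | X1 T; X1 -> 2; X2 -> 1; X3 -> 3; Y1 -> X2 F; Y2 -> F Y3; Y3 -> X2 E

Introduce a nonterminal for each terminal appearing in a rule of length ≥ 2: X1 → 2, X2 → 1, X3 → 3.
Binarize each right-hand side of length ≥ 3 by chaining fresh nonterminals (Y1, Y2, …): affected rules were E → X1 X2 F; E → X1 F X2 E.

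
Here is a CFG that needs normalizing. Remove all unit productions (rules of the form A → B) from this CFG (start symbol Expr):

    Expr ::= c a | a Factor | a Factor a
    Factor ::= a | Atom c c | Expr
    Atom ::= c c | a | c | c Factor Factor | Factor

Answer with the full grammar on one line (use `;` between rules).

Unit pairs: Atom ⇒* {Expr, Factor}; Factor ⇒* {Expr}.
Replace each nonterminal's rules with the union of the non-unit rules of every nonterminal it unit-derives.

Expr ::= c a | a Factor | a Factor a; Factor ::= a | Atom c c | c a | a Factor | a Factor a; Atom ::= c c | a | c | c Factor Factor | Atom c c | c a | a Factor | a Factor a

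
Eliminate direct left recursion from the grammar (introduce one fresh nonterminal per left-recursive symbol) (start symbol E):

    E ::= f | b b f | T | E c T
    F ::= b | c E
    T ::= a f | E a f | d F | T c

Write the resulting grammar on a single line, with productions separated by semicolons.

E ::= f E' | b b f E' | T E'; F ::= b | c E; T ::= a f T' | E a f T' | d F T'; E' ::= c T E' | epsilon; T' ::= c T' | epsilon

E, T are directly left-recursive.
For E: α = {c T}, β = {f, b b f, T}. Rewrite as E → β E' and E' → α E' | ε.
For T: α = {c}, β = {a f, E a f, d F}. Rewrite as T → β T' and T' → α T' | ε.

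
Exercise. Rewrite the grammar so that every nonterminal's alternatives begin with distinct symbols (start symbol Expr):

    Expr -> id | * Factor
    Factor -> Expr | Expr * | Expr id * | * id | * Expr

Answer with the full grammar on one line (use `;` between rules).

Expr -> id | * Factor; Factor -> Expr Factor1 | * Factor2; Factor1 -> ε | * | id *; Factor2 -> id | Expr

Factor has alternatives sharing prefix 'Expr': factor to Factor → Expr Factor1 with Factor1 → ε | * | id *.
Factor has alternatives sharing prefix '*': factor to Factor → * Factor2 with Factor2 → id | Expr.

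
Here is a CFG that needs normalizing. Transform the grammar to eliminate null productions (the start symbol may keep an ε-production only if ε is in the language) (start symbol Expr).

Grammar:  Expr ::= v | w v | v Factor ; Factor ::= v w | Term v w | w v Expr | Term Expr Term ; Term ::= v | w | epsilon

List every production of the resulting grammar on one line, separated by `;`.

Nullable nonterminals: {Term}.
ε ∉ L(G), so no ε-production is kept.
Add the nullable-subset variants: Factor → Term Expr Term gives Term Expr Term | Term Expr | Expr Term | Expr.

Expr ::= v | w v | v Factor; Factor ::= v w | Term v w | w v Expr | Term Expr Term | Term Expr | Expr Term | Expr; Term ::= v | w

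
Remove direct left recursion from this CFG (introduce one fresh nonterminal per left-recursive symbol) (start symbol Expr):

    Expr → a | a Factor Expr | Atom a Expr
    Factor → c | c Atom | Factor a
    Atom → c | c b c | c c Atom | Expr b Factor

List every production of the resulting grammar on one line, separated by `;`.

Left recursion appears on Factor.
For Factor: α = {a}, β = {c, c Atom}. Rewrite as Factor → β Factor1 and Factor1 → α Factor1 | ε.

Expr → a | a Factor Expr | Atom a Expr; Factor → c Factor1 | c Atom Factor1; Atom → c | c b c | c c Atom | Expr b Factor; Factor1 → a Factor1 | ε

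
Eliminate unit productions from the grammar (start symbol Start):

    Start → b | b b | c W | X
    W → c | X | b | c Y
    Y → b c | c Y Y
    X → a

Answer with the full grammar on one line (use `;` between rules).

Start → b | b b | c W | a; W → a | c | b | c Y; Y → b c | c Y Y; X → a

Unit pairs: Start ⇒* {X}; W ⇒* {X}.
For each unit pair (A, B), copy every non-unit production of B to A, then drop all unit productions.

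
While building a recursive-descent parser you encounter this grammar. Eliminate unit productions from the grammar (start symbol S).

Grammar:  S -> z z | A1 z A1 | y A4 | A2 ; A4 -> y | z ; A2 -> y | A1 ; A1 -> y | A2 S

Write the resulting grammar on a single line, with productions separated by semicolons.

S -> y | A2 S | z z | A1 z A1 | y A4; A4 -> y | z; A2 -> y | A2 S; A1 -> y | A2 S

Unit pairs: A2 ⇒* {A1}; S ⇒* {A1, A2}.
For each unit pair (A, B), copy every non-unit production of B to A, then drop all unit productions.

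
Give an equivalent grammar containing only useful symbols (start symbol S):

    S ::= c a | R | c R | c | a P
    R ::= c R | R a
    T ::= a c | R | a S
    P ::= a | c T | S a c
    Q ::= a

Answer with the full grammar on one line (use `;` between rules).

Generating nonterminals: {P, Q, S, T}.
Reachable from S after that: {P, S, T}.
Removed useless symbols: {Q, R} and every production mentioning them.

S ::= c a | c | a P; T ::= a c | a S; P ::= a | c T | S a c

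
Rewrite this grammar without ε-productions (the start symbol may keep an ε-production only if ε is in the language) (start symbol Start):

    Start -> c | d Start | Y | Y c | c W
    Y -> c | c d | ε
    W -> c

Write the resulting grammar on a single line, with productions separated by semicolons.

Start -> c | d Start | d | Y | Y c | c W | ε; Y -> c | c d; W -> c

The nullable symbols are {Start, Y}.
ε ∈ L(G) since Start is nullable, so keep Start → ε.
For each production, add variants omitting each subset of nullable occurrences: Start → d Start gives d Start | d.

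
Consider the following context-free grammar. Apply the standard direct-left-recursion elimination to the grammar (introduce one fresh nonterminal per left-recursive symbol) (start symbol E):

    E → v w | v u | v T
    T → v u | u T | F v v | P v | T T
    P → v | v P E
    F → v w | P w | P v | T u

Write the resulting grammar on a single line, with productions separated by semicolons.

E → v w | v u | v T; T → v u T' | u T T' | F v v T' | P v T'; P → v | v P E; F → v w | P w | P v | T u; T' → T T' | ε

Left recursion appears on T.
For T: α = {T}, β = {v u, u T, F v v, P v}. Rewrite as T → β T' and T' → α T' | ε.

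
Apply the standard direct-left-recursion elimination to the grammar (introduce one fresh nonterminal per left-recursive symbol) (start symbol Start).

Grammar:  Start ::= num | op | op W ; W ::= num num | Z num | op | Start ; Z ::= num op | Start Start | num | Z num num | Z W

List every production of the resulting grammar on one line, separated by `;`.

Start ::= num | op | op W; W ::= num num | Z num | op | Start; Z ::= num op Z1 | Start Start Z1 | num Z1; Z1 ::= num num Z1 | W Z1 | ε

Z is directly left-recursive.
For Z: α = {num num, W}, β = {num op, Start Start, num}. Rewrite as Z → β Z1 and Z1 → α Z1 | ε.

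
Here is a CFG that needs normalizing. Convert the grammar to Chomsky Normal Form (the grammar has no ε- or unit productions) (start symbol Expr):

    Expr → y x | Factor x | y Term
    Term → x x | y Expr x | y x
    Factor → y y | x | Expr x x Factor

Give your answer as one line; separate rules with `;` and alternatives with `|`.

Expr → X1 X2 | Factor X2 | X1 Term; Term → X2 X2 | X1 Y1 | X1 X2; Factor → X1 X1 | x | Expr Y2; X1 → y; X2 → x; Y1 → Expr X2; Y2 → X2 Y3; Y3 → X2 Factor

Introduce a nonterminal for each terminal appearing in a rule of length ≥ 2: X1 → y, X2 → x.
Binarize each right-hand side of length ≥ 3 by chaining fresh nonterminals (Y1, Y2, …): affected rules were Term → X1 Expr X2; Factor → Expr X2 X2 Factor.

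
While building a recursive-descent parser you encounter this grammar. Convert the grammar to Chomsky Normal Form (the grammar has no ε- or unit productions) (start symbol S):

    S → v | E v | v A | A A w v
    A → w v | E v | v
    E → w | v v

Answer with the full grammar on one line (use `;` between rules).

Introduce a nonterminal for each terminal appearing in a rule of length ≥ 2: X1 → v, X2 → w.
Binarize each right-hand side of length ≥ 3 by chaining fresh nonterminals (Y1, Y2, …): affected rules were S → A A X2 X1.

S → v | E X1 | X1 A | A Y1; A → X2 X1 | E X1 | v; E → w | X1 X1; X1 → v; X2 → w; Y1 → A Y2; Y2 → X2 X1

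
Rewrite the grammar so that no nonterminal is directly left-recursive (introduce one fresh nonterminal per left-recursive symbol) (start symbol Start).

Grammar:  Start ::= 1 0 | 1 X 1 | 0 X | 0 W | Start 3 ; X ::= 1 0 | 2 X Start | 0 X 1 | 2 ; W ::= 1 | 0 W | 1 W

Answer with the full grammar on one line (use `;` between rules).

Start ::= 1 0 Start1 | 1 X 1 Start1 | 0 X Start1 | 0 W Start1; X ::= 1 0 | 2 X Start | 0 X 1 | 2; W ::= 1 | 0 W | 1 W; Start1 ::= 3 Start1 | ε

Directly left-recursive nonterminal: Start.
For Start: α = {3}, β = {1 0, 1 X 1, 0 X, 0 W}. Rewrite as Start → β Start1 and Start1 → α Start1 | ε.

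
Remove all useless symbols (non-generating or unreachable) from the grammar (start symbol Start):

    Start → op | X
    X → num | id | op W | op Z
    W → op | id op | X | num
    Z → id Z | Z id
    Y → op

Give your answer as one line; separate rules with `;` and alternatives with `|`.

Generating nonterminals: {Start, W, X, Y}.
Reachable from Start after that: {Start, W, X}.
Removed useless symbols: {Y, Z} and every production mentioning them.

Start → op | X; X → num | id | op W; W → op | id op | X | num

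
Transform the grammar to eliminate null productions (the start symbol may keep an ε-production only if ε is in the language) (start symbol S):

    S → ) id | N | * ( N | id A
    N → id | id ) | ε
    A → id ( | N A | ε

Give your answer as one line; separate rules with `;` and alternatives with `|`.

S → ) id | N | * ( N | * ( | id A | id | ε; N → id | id ); A → id ( | N A | N

Nullable set = {A, N, S}.
ε ∈ L(G) since S is nullable, so keep S → ε.
For each production, add variants omitting each subset of nullable occurrences: S → * ( N gives * ( N | * (. S → id A gives id A | id. A → N A gives N A | N.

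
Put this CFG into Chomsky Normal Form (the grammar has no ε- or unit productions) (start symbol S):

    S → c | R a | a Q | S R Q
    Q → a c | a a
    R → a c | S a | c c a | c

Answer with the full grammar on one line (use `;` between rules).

Introduce a nonterminal for each terminal appearing in a rule of length ≥ 2: X1 → a, X2 → c.
Binarize each right-hand side of length ≥ 3 by chaining fresh nonterminals (Y1, Y2, …): affected rules were S → S R Q; R → X2 X2 X1.

S → c | R X1 | X1 Q | S Y1; Q → X1 X2 | X1 X1; R → X1 X2 | S X1 | X2 Y2 | c; X1 → a; X2 → c; Y1 → R Q; Y2 → X2 X1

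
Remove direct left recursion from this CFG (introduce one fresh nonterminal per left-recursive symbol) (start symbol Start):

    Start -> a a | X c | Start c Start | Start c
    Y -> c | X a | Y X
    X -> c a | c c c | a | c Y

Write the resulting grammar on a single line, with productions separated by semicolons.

Directly left-recursive nonterminals: Start, Y.
For Start: α = {c Start, c}, β = {a a, X c}. Rewrite as Start → β Start1 and Start1 → α Start1 | ε.
For Y: α = {X}, β = {c, X a}. Rewrite as Y → β Y1 and Y1 → α Y1 | ε.

Start -> a a Start1 | X c Start1; Y -> c Y1 | X a Y1; X -> c a | c c c | a | c Y; Start1 -> c Start Start1 | c Start1 | ε; Y1 -> X Y1 | ε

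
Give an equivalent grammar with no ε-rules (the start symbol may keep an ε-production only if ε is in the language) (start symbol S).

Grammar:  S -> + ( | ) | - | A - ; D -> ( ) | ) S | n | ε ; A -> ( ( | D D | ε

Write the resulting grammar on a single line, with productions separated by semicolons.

S -> + ( | ) | - | A -; D -> ( ) | ) S | n; A -> ( ( | D D | D

The nullable symbols are {A, D}.
ε ∉ L(G), so no ε-production is kept.
Add the nullable-subset variants: A → D D gives D D | D.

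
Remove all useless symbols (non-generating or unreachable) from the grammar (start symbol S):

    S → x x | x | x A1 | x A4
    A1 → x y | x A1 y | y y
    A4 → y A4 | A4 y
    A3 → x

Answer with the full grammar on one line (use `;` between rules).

S → x x | x | x A1; A1 → x y | x A1 y | y y

Generating nonterminals: {A1, A3, S}.
Reachable from S after that: {A1, S}.
Removed useless symbols: {A3, A4} and every production mentioning them.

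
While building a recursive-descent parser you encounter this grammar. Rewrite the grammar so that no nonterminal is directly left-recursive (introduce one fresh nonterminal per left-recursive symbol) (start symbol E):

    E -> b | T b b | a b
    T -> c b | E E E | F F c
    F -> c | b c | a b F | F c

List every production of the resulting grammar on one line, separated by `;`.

Left recursion appears on F.
For F: α = {c}, β = {c, b c, a b F}. Rewrite as F → β F' and F' → α F' | ε.

E -> b | T b b | a b; T -> c b | E E E | F F c; F -> c F' | b c F' | a b F F'; F' -> c F' | ε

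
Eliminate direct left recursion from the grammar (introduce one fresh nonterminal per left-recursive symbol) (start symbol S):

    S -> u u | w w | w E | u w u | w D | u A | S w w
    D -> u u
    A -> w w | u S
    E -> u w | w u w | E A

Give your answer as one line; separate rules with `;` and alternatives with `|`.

Directly left-recursive nonterminals: S, E.
For S: α = {w w}, β = {u u, w w, w E, u w u, w D, u A}. Rewrite as S → β S' and S' → α S' | ε.
For E: α = {A}, β = {u w, w u w}. Rewrite as E → β E' and E' → α E' | ε.

S -> u u S' | w w S' | w E S' | u w u S' | w D S' | u A S'; D -> u u; A -> w w | u S; E -> u w E' | w u w E'; S' -> w w S' | ε; E' -> A E' | ε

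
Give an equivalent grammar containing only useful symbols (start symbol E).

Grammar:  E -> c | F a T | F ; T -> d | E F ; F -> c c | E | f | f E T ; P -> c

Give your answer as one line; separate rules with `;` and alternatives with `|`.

E -> c | F a T | F; T -> d | E F; F -> c c | E | f | f E T

Generating nonterminals: {E, F, P, T}.
Reachable from E after that: {E, F, T}.
Removed useless symbols: {P} and every production mentioning them.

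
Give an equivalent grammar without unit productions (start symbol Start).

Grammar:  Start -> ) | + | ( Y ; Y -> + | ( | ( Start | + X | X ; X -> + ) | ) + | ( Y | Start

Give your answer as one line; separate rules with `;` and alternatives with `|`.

Unit pairs: X ⇒* {Start}; Y ⇒* {Start, X}.
For every A with A ⇒* B via unit rules, add B's non-unit alternatives to A; then delete every rule of the form X → Y.

Start -> ) | + | ( Y; Y -> ) | + | ( Y | + ) | ) + | ( | ( Start | + X; X -> ) | + | ( Y | + ) | ) +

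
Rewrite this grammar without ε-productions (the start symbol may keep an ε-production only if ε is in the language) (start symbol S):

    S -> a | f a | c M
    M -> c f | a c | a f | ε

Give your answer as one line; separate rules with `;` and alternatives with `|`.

S -> a | f a | c M | c; M -> c f | a c | a f

The nullable symbols are {M}.
ε ∉ L(G), so no ε-production is kept.
Add the nullable-subset variants: S → c M gives c M | c.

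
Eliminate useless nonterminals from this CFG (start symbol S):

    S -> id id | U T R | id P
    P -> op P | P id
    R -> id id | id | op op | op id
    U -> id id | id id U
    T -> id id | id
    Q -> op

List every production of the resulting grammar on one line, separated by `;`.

Generating nonterminals: {Q, R, S, T, U}.
Reachable from S after that: {R, S, T, U}.
Removed useless symbols: {P, Q} and every production mentioning them.

S -> id id | U T R; R -> id id | id | op op | op id; U -> id id | id id U; T -> id id | id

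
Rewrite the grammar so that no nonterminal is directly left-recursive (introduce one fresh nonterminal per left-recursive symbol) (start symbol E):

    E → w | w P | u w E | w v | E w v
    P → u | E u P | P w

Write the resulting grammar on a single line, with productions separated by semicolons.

Left recursion appears on E, P.
For E: α = {w v}, β = {w, w P, u w E, w v}. Rewrite as E → β E' and E' → α E' | ε.
For P: α = {w}, β = {u, E u P}. Rewrite as P → β P' and P' → α P' | ε.

E → w E' | w P E' | u w E E' | w v E'; P → u P' | E u P P'; E' → w v E' | ε; P' → w P' | ε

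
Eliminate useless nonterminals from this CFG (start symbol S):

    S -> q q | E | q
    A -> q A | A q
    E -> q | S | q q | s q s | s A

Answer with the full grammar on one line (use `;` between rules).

Generating nonterminals: {E, S}.
Reachable from S after that: {E, S}.
Removed useless symbols: {A} and every production mentioning them.

S -> q q | E | q; E -> q | S | q q | s q s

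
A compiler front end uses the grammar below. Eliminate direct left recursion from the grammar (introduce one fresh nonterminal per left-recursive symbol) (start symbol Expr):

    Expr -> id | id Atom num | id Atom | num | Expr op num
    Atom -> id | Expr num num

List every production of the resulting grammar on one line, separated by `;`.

Expr is directly left-recursive.
For Expr: α = {op num}, β = {id, id Atom num, id Atom, num}. Rewrite as Expr → β Expr1 and Expr1 → α Expr1 | ε.

Expr -> id Expr1 | id Atom num Expr1 | id Atom Expr1 | num Expr1; Atom -> id | Expr num num; Expr1 -> op num Expr1 | eps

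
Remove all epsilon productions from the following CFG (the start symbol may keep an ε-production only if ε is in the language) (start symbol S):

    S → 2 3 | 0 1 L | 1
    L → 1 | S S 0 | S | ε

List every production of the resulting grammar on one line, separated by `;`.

S → 2 3 | 0 1 L | 0 1 | 1; L → 1 | S S 0 | S

Nullable set = {L}.
ε ∉ L(G), so no ε-production is kept.
Expand every rule over subsets of its nullable positions: S → 0 1 L gives 0 1 L | 0 1.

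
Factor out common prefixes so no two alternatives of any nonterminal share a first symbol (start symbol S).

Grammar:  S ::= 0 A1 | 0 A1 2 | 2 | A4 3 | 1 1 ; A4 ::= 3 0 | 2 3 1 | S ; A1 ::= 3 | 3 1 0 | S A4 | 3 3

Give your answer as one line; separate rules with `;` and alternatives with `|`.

S has alternatives sharing prefix '0 A1': factor to S → 0 A1 S' with S' → ε | 2.
A1 has alternatives sharing prefix '3': factor to A1 → 3 A1' with A1' → ε | 1 0 | 3.

S ::= 2 | A4 3 | 1 1 | 0 A1 S'; A4 ::= 3 0 | 2 3 1 | S; A1 ::= S A4 | 3 A1'; S' ::= ε | 2; A1' ::= ε | 1 0 | 3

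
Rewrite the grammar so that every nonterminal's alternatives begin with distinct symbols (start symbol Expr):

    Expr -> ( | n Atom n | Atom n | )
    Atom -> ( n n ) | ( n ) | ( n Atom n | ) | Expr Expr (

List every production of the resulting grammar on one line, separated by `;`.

Expr -> ( | n Atom n | Atom n | ); Atom -> ) | Expr Expr ( | ( n Atom1; Atom1 -> n ) | ) | Atom n

Atom has alternatives sharing prefix '( n': factor to Atom → ( n Atom1 with Atom1 → n ) | ) | Atom n.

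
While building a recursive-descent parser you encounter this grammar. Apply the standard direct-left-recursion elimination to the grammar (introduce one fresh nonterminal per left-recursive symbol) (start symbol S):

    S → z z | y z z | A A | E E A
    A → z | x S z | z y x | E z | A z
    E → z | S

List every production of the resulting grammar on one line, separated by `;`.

Directly left-recursive nonterminal: A.
For A: α = {z}, β = {z, x S z, z y x, E z}. Rewrite as A → β A' and A' → α A' | ε.

S → z z | y z z | A A | E E A; A → z A' | x S z A' | z y x A' | E z A'; E → z | S; A' → z A' | ε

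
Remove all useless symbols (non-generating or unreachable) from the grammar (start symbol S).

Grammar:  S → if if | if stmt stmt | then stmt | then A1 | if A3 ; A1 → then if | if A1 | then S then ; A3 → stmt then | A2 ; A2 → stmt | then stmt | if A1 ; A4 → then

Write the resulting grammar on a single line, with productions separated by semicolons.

S → if if | if stmt stmt | then stmt | then A1 | if A3; A1 → then if | if A1 | then S then; A3 → stmt then | A2; A2 → stmt | then stmt | if A1

Generating nonterminals: {A1, A2, A3, A4, S}.
Reachable from S after that: {A1, A2, A3, S}.
Removed useless symbols: {A4} and every production mentioning them.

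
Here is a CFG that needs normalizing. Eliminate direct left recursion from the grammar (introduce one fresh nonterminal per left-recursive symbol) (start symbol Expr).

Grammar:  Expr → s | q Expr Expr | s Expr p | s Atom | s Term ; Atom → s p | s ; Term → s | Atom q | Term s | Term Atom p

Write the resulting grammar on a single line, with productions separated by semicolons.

Expr → s | q Expr Expr | s Expr p | s Atom | s Term; Atom → s p | s; Term → s Term1 | Atom q Term1; Term1 → s Term1 | Atom p Term1 | ε

Term is directly left-recursive.
For Term: α = {s, Atom p}, β = {s, Atom q}. Rewrite as Term → β Term1 and Term1 → α Term1 | ε.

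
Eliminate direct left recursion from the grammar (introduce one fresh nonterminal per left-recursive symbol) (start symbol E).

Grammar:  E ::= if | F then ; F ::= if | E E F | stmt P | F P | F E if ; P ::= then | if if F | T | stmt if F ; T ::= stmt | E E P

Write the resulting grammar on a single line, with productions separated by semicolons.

E ::= if | F then; F ::= if F' | E E F F' | stmt P F'; P ::= then | if if F | T | stmt if F; T ::= stmt | E E P; F' ::= P F' | E if F' | ε

Directly left-recursive nonterminal: F.
For F: α = {P, E if}, β = {if, E E F, stmt P}. Rewrite as F → β F' and F' → α F' | ε.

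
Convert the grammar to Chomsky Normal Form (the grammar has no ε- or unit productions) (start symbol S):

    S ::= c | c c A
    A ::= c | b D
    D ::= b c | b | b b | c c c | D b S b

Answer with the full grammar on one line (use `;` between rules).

Introduce a nonterminal for each terminal appearing in a rule of length ≥ 2: X1 → c, X2 → b.
Binarize each right-hand side of length ≥ 3 by chaining fresh nonterminals (Y1, Y2, …): affected rules were S → X1 X1 A; D → X1 X1 X1; D → D X2 S X2.

S ::= c | X1 Y1; A ::= c | X2 D; D ::= X2 X1 | b | X2 X2 | X1 Y2 | D Y3; X1 ::= c; X2 ::= b; Y1 ::= X1 A; Y2 ::= X1 X1; Y3 ::= X2 Y4; Y4 ::= S X2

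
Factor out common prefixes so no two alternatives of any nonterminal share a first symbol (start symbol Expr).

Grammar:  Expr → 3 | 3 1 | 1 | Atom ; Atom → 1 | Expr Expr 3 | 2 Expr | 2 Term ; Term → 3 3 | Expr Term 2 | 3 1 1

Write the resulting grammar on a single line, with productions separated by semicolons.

Expr has alternatives sharing prefix '3': factor to Expr → 3 Expr1 with Expr1 → ε | 1.
Atom has alternatives sharing prefix '2': factor to Atom → 2 Atom1 with Atom1 → Expr | Term.
Term has alternatives sharing prefix '3': factor to Term → 3 Term1 with Term1 → 3 | 1 1.

Expr → 1 | Atom | 3 Expr1; Atom → 1 | Expr Expr 3 | 2 Atom1; Term → Expr Term 2 | 3 Term1; Expr1 → ε | 1; Atom1 → Expr | Term; Term1 → 3 | 1 1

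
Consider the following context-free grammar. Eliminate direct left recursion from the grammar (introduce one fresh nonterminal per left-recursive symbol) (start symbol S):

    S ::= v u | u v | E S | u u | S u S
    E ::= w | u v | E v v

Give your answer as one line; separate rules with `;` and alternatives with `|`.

Left recursion appears on S, E.
For S: α = {u S}, β = {v u, u v, E S, u u}. Rewrite as S → β S' and S' → α S' | ε.
For E: α = {v v}, β = {w, u v}. Rewrite as E → β E' and E' → α E' | ε.

S ::= v u S' | u v S' | E S S' | u u S'; E ::= w E' | u v E'; S' ::= u S S' | ε; E' ::= v v E' | ε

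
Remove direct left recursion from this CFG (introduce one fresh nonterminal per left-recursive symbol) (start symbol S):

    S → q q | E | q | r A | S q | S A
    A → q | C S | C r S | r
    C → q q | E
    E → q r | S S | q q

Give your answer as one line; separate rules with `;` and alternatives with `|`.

S is directly left-recursive.
For S: α = {q, A}, β = {q q, E, q, r A}. Rewrite as S → β S' and S' → α S' | ε.

S → q q S' | E S' | q S' | r A S'; A → q | C S | C r S | r; C → q q | E; E → q r | S S | q q; S' → q S' | A S' | ε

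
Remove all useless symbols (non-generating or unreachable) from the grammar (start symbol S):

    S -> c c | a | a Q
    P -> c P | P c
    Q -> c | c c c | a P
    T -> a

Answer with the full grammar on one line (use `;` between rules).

S -> c c | a | a Q; Q -> c | c c c

Generating nonterminals: {Q, S, T}.
Reachable from S after that: {Q, S}.
Removed useless symbols: {P, T} and every production mentioning them.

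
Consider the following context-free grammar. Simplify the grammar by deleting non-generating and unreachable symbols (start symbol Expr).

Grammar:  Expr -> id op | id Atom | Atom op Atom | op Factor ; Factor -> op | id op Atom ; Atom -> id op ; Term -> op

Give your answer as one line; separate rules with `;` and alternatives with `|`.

Generating nonterminals: {Atom, Expr, Factor, Term}.
Reachable from Expr after that: {Atom, Expr, Factor}.
Removed useless symbols: {Term} and every production mentioning them.

Expr -> id op | id Atom | Atom op Atom | op Factor; Factor -> op | id op Atom; Atom -> id op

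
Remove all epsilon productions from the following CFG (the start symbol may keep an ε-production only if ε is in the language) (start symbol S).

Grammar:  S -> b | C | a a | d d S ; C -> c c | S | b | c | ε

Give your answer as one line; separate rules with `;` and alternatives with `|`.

Nullable set = {C, S}.
ε ∈ L(G) since S is nullable, so keep S → ε.
For each production, add variants omitting each subset of nullable occurrences: S → d d S gives d d S | d d.

S -> b | C | a a | d d S | d d | ε; C -> c c | S | b | c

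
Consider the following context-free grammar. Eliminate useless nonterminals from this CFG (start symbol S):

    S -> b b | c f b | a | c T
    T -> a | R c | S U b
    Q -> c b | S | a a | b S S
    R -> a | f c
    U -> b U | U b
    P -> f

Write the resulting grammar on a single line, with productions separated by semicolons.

Generating nonterminals: {P, Q, R, S, T}.
Reachable from S after that: {R, S, T}.
Removed useless symbols: {P, Q, U} and every production mentioning them.

S -> b b | c f b | a | c T; T -> a | R c; R -> a | f c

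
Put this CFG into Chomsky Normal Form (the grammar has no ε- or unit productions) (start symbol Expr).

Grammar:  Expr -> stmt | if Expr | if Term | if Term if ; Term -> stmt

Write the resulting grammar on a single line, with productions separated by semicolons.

Introduce a nonterminal for each terminal appearing in a rule of length ≥ 2: X1 → if.
Binarize each right-hand side of length ≥ 3 by chaining fresh nonterminals (Y1, Y2, …): affected rules were Expr → X1 Term X1.

Expr -> stmt | X1 Expr | X1 Term | X1 Y1; Term -> stmt; X1 -> if; Y1 -> Term X1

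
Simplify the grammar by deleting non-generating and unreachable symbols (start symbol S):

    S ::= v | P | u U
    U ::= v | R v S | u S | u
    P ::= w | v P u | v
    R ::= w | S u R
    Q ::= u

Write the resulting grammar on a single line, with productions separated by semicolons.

Generating nonterminals: {P, Q, R, S, U}.
Reachable from S after that: {P, R, S, U}.
Removed useless symbols: {Q} and every production mentioning them.

S ::= v | P | u U; U ::= v | R v S | u S | u; P ::= w | v P u | v; R ::= w | S u R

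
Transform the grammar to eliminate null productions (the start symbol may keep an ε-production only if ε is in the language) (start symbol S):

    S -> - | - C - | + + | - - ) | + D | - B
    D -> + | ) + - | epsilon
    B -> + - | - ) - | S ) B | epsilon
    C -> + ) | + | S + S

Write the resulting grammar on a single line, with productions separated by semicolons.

S -> - | - C - | + + | - - ) | + D | + | - B; D -> + | ) + -; B -> + - | - ) - | S ) B | S ); C -> + ) | + | S + S

The nullable symbols are {B, D}.
ε ∉ L(G), so no ε-production is kept.
For each production, add variants omitting each subset of nullable occurrences: S → + D gives + D | +. B → S ) B gives S ) B | S ).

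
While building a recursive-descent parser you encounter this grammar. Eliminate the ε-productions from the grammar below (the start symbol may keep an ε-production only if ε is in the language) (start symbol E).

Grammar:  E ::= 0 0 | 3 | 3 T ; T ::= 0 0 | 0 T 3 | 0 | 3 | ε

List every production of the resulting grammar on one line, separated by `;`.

E ::= 0 0 | 3 | 3 T; T ::= 0 0 | 0 T 3 | 0 3 | 0 | 3

Nullable set = {T}.
ε ∉ L(G), so no ε-production is kept.
Expand every rule over subsets of its nullable positions: T → 0 T 3 gives 0 T 3 | 0 3.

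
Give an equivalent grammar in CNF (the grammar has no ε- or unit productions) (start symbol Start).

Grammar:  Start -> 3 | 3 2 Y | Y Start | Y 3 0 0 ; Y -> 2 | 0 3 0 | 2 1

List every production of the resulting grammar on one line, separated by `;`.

Introduce a nonterminal for each terminal appearing in a rule of length ≥ 2: X1 → 3, X2 → 2, X3 → 0, X4 → 1.
Binarize each right-hand side of length ≥ 3 by chaining fresh nonterminals (Y1, Y2, …): affected rules were Start → X1 X2 Y; Start → Y X1 X3 X3; Y → X3 X1 X3.

Start -> 3 | X1 Y1 | Y Start | Y Y2; Y -> 2 | X3 Y4 | X2 X4; X1 -> 3; X2 -> 2; X3 -> 0; X4 -> 1; Y1 -> X2 Y; Y2 -> X1 Y3; Y3 -> X3 X3; Y4 -> X1 X3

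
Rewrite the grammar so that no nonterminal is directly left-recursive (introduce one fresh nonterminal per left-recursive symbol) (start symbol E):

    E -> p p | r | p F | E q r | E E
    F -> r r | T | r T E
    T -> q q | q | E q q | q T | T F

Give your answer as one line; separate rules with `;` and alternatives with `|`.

E -> p p E' | r E' | p F E'; F -> r r | T | r T E; T -> q q T' | q T' | E q q T' | q T T'; E' -> q r E' | E E' | ε; T' -> F T' | ε

Directly left-recursive nonterminals: E, T.
For E: α = {q r, E}, β = {p p, r, p F}. Rewrite as E → β E' and E' → α E' | ε.
For T: α = {F}, β = {q q, q, E q q, q T}. Rewrite as T → β T' and T' → α T' | ε.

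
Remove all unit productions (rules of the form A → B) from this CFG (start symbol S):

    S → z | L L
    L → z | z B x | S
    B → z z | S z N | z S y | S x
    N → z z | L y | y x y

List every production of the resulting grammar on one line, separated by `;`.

S → z | L L; L → z | z B x | L L; B → z z | S z N | z S y | S x; N → z z | L y | y x y

Unit pairs: L ⇒* {S}.
Replace each nonterminal's rules with the union of the non-unit rules of every nonterminal it unit-derives.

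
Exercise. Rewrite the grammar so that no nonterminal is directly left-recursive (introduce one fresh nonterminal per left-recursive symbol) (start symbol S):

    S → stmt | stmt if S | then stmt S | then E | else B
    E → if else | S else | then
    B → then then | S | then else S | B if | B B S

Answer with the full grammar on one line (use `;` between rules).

S → stmt | stmt if S | then stmt S | then E | else B; E → if else | S else | then; B → then then B' | S B' | then else S B'; B' → if B' | B S B' | ε

Left recursion appears on B.
For B: α = {if, B S}, β = {then then, S, then else S}. Rewrite as B → β B' and B' → α B' | ε.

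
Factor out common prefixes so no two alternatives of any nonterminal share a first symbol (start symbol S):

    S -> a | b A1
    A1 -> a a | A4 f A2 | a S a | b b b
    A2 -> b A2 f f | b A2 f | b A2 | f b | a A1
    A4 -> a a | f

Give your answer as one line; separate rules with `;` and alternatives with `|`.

S -> a | b A1; A1 -> A4 f A2 | b b b | a A1'; A2 -> f b | a A1 | b A2 A2'; A4 -> a a | f; A1' -> a | S a; A2' -> ε | f A2''; A2'' -> f | ε

A1 has alternatives sharing prefix 'a': factor to A1 → a A1' with A1' → a | S a.
A2 has alternatives sharing prefix 'b A2': factor to A2 → b A2 A2' with A2' → f f | f | ε.
A2' has alternatives sharing prefix 'f': factor to A2' → f A2'' with A2'' → f | ε.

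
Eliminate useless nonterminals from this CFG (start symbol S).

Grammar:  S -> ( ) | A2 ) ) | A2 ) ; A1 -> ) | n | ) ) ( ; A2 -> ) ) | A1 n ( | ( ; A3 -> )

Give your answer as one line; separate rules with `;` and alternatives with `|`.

S -> ( ) | A2 ) ) | A2 ); A1 -> ) | n | ) ) (; A2 -> ) ) | A1 n ( | (

Generating nonterminals: {A1, A2, A3, S}.
Reachable from S after that: {A1, A2, S}.
Removed useless symbols: {A3} and every production mentioning them.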